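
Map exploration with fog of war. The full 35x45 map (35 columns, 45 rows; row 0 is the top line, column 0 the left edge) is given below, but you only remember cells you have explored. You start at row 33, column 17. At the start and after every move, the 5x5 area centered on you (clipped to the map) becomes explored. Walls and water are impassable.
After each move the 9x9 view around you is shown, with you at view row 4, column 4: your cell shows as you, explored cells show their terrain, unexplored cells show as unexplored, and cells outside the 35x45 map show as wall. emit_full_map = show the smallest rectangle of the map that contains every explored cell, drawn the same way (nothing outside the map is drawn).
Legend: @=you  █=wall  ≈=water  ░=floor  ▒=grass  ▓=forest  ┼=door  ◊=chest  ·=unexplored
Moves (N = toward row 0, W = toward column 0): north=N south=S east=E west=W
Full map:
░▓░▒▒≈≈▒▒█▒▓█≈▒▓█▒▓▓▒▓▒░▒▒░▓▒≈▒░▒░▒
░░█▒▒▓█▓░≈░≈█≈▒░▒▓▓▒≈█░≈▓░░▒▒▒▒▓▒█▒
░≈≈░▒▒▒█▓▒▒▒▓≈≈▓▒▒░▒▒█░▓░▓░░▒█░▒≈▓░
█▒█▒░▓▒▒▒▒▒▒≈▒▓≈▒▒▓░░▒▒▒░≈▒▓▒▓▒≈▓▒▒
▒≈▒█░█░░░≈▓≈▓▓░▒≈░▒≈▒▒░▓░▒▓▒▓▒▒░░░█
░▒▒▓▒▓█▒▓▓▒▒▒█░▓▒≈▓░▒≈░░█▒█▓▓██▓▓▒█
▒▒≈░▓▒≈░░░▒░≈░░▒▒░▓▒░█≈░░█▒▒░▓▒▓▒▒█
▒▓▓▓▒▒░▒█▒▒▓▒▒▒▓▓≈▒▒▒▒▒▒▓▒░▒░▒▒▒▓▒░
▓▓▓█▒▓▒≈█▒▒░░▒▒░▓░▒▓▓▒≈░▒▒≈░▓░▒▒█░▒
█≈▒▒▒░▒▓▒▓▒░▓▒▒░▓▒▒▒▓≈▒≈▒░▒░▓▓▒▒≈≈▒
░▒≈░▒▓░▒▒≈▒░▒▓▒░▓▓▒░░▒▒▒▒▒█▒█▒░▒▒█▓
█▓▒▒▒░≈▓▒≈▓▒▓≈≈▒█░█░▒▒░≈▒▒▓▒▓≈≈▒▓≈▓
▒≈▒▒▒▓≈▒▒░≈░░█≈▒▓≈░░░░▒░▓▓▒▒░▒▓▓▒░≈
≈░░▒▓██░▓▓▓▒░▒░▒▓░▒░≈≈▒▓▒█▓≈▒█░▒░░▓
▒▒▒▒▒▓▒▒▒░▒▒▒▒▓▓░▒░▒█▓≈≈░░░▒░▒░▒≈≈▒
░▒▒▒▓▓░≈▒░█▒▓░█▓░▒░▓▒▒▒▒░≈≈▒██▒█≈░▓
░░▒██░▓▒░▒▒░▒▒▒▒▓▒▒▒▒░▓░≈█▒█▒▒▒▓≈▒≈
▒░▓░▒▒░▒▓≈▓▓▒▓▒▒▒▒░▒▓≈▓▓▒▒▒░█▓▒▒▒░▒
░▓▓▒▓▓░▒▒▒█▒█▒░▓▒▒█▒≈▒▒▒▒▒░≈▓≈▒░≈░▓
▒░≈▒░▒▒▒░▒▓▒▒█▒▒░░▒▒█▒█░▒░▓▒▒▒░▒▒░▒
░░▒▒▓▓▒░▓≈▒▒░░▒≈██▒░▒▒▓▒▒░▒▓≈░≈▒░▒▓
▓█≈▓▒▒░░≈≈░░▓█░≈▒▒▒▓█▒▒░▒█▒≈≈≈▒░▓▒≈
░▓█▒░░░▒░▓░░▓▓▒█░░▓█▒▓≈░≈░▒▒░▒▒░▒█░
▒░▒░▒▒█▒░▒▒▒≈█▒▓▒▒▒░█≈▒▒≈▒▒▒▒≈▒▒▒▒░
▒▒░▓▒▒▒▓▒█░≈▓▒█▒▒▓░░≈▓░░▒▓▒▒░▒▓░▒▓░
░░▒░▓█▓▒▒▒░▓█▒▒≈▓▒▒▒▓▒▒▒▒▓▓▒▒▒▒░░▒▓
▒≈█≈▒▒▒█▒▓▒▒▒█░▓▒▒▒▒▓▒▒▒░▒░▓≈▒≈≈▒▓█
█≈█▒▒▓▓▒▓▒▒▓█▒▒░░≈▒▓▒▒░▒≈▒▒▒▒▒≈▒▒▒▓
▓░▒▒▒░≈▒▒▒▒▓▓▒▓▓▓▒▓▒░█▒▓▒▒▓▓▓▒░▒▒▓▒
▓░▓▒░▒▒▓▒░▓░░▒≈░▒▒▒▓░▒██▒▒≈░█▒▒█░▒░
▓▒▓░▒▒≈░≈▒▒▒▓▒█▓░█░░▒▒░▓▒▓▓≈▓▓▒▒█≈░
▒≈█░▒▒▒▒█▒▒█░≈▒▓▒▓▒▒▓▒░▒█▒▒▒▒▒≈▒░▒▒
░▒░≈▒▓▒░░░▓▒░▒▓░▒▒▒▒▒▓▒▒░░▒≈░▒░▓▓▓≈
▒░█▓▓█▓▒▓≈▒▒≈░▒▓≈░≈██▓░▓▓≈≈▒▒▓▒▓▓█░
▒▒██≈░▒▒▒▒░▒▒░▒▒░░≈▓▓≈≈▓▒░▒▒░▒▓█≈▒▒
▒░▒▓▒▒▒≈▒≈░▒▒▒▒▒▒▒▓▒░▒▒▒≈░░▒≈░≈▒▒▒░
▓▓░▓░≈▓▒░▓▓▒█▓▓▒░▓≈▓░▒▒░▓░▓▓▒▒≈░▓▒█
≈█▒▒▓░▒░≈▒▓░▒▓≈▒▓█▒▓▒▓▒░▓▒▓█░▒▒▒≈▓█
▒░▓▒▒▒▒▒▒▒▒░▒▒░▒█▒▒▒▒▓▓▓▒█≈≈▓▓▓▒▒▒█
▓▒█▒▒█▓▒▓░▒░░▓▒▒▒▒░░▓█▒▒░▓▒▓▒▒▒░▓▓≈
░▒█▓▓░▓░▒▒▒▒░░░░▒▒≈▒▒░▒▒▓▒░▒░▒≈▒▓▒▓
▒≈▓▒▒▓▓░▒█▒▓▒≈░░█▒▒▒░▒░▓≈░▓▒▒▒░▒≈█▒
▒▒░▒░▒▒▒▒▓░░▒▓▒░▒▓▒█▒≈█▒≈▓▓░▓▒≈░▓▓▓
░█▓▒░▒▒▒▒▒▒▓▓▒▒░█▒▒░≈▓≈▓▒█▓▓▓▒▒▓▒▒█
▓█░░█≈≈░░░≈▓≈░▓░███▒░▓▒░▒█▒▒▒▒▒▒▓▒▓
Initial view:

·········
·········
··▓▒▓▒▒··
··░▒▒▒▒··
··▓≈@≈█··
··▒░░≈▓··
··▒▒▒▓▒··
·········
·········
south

·········
··▓▒▓▒▒··
··░▒▒▒▒··
··▓≈░≈█··
··▒░@≈▓··
··▒▒▒▓▒··
··▒░▓≈▓··
·········
·········

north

·········
·········
··▓▒▓▒▒··
··░▒▒▒▒··
··▓≈@≈█··
··▒░░≈▓··
··▒▒▒▓▒··
··▒░▓≈▓··
·········

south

·········
··▓▒▓▒▒··
··░▒▒▒▒··
··▓≈░≈█··
··▒░@≈▓··
··▒▒▒▓▒··
··▒░▓≈▓··
·········
·········

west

·········
···▓▒▓▒▒·
··▓░▒▒▒▒·
··▒▓≈░≈█·
··▒▒@░≈▓·
··▒▒▒▒▓▒·
··▓▒░▓≈▓·
·········
·········

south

···▓▒▓▒▒·
··▓░▒▒▒▒·
··▒▓≈░≈█·
··▒▒░░≈▓·
··▒▒@▒▓▒·
··▓▒░▓≈▓·
··≈▒▓█▒··
·········
·········

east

··▓▒▓▒▒··
·▓░▒▒▒▒··
·▒▓≈░≈█··
·▒▒░░≈▓··
·▒▒▒@▓▒··
·▓▒░▓≈▓··
·≈▒▓█▒▓··
·········
·········

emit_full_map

·▓▒▓▒▒
▓░▒▒▒▒
▒▓≈░≈█
▒▒░░≈▓
▒▒▒@▓▒
▓▒░▓≈▓
≈▒▓█▒▓

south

·▓░▒▒▒▒··
·▒▓≈░≈█··
·▒▒░░≈▓··
·▒▒▒▒▓▒··
·▓▒░@≈▓··
·≈▒▓█▒▓··
··▒█▒▒▒··
·········
·········

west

··▓░▒▒▒▒·
··▒▓≈░≈█·
··▒▒░░≈▓·
··▒▒▒▒▓▒·
··▓▒@▓≈▓·
··≈▒▓█▒▓·
··░▒█▒▒▒·
·········
·········

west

···▓░▒▒▒▒
···▒▓≈░≈█
··░▒▒░░≈▓
··▒▒▒▒▒▓▒
··▓▓@░▓≈▓
··▓≈▒▓█▒▓
··▒░▒█▒▒▒
·········
·········

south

···▒▓≈░≈█
··░▒▒░░≈▓
··▒▒▒▒▒▓▒
··▓▓▒░▓≈▓
··▓≈@▓█▒▓
··▒░▒█▒▒▒
··▓▒▒▒▒··
·········
·········

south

··░▒▒░░≈▓
··▒▒▒▒▒▓▒
··▓▓▒░▓≈▓
··▓≈▒▓█▒▓
··▒░@█▒▒▒
··▓▒▒▒▒··
··░░░▒▒··
·········
·········

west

···░▒▒░░≈
···▒▒▒▒▒▓
··█▓▓▒░▓≈
··▒▓≈▒▓█▒
··▒▒@▒█▒▒
··░▓▒▒▒▒·
··░░░░▒▒·
·········
·········

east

··░▒▒░░≈▓
··▒▒▒▒▒▓▒
·█▓▓▒░▓≈▓
·▒▓≈▒▓█▒▓
·▒▒░@█▒▒▒
·░▓▒▒▒▒··
·░░░░▒▒··
·········
·········

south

··▒▒▒▒▒▓▒
·█▓▓▒░▓≈▓
·▒▓≈▒▓█▒▓
·▒▒░▒█▒▒▒
·░▓▒@▒▒··
·░░░░▒▒··
··≈░░█▒··
·········
·········

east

·▒▒▒▒▒▓▒·
█▓▓▒░▓≈▓·
▒▓≈▒▓█▒▓·
▒▒░▒█▒▒▒·
░▓▒▒@▒░··
░░░░▒▒≈··
·≈░░█▒▒··
·········
·········

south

█▓▓▒░▓≈▓·
▒▓≈▒▓█▒▓·
▒▒░▒█▒▒▒·
░▓▒▒▒▒░··
░░░░@▒≈··
·≈░░█▒▒··
··▒░▒▓▒··
·········
·········

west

·█▓▓▒░▓≈▓
·▒▓≈▒▓█▒▓
·▒▒░▒█▒▒▒
·░▓▒▒▒▒░·
·░░░@▒▒≈·
··≈░░█▒▒·
··▓▒░▒▓▒·
·········
·········

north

··▒▒▒▒▒▓▒
·█▓▓▒░▓≈▓
·▒▓≈▒▓█▒▓
·▒▒░▒█▒▒▒
·░▓▒@▒▒░·
·░░░░▒▒≈·
··≈░░█▒▒·
··▓▒░▒▓▒·
·········

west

···▒▒▒▒▒▓
··█▓▓▒░▓≈
··▒▓≈▒▓█▒
··▒▒░▒█▒▒
··░▓@▒▒▒░
··░░░░▒▒≈
··▒≈░░█▒▒
···▓▒░▒▓▒
·········

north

···░▒▒░░≈
···▒▒▒▒▒▓
··█▓▓▒░▓≈
··▒▓≈▒▓█▒
··▒▒@▒█▒▒
··░▓▒▒▒▒░
··░░░░▒▒≈
··▒≈░░█▒▒
···▓▒░▒▓▒

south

···▒▒▒▒▒▓
··█▓▓▒░▓≈
··▒▓≈▒▓█▒
··▒▒░▒█▒▒
··░▓@▒▒▒░
··░░░░▒▒≈
··▒≈░░█▒▒
···▓▒░▒▓▒
·········

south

··█▓▓▒░▓≈
··▒▓≈▒▓█▒
··▒▒░▒█▒▒
··░▓▒▒▒▒░
··░░@░▒▒≈
··▒≈░░█▒▒
··▒▓▒░▒▓▒
·········
·········

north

···▒▒▒▒▒▓
··█▓▓▒░▓≈
··▒▓≈▒▓█▒
··▒▒░▒█▒▒
··░▓@▒▒▒░
··░░░░▒▒≈
··▒≈░░█▒▒
··▒▓▒░▒▓▒
·········

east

··▒▒▒▒▒▓▒
·█▓▓▒░▓≈▓
·▒▓≈▒▓█▒▓
·▒▒░▒█▒▒▒
·░▓▒@▒▒░·
·░░░░▒▒≈·
·▒≈░░█▒▒·
·▒▓▒░▒▓▒·
·········

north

··░▒▒░░≈▓
··▒▒▒▒▒▓▒
·█▓▓▒░▓≈▓
·▒▓≈▒▓█▒▓
·▒▒░@█▒▒▒
·░▓▒▒▒▒░·
·░░░░▒▒≈·
·▒≈░░█▒▒·
·▒▓▒░▒▓▒·

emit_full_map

···▓▒▓▒▒
··▓░▒▒▒▒
··▒▓≈░≈█
·░▒▒░░≈▓
·▒▒▒▒▒▓▒
█▓▓▒░▓≈▓
▒▓≈▒▓█▒▓
▒▒░@█▒▒▒
░▓▒▒▒▒░·
░░░░▒▒≈·
▒≈░░█▒▒·
▒▓▒░▒▓▒·

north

···▒▓≈░≈█
··░▒▒░░≈▓
··▒▒▒▒▒▓▒
·█▓▓▒░▓≈▓
·▒▓≈@▓█▒▓
·▒▒░▒█▒▒▒
·░▓▒▒▒▒░·
·░░░░▒▒≈·
·▒≈░░█▒▒·

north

···▓░▒▒▒▒
···▒▓≈░≈█
··░▒▒░░≈▓
··▒▒▒▒▒▓▒
·█▓▓@░▓≈▓
·▒▓≈▒▓█▒▓
·▒▒░▒█▒▒▒
·░▓▒▒▒▒░·
·░░░░▒▒≈·

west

····▓░▒▒▒
····▒▓≈░≈
··▒░▒▒░░≈
··▒▒▒▒▒▒▓
··█▓@▒░▓≈
··▒▓≈▒▓█▒
··▒▒░▒█▒▒
··░▓▒▒▒▒░
··░░░░▒▒≈

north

·····▓▒▓▒
····▓░▒▒▒
··≈░▒▓≈░≈
··▒░▒▒░░≈
··▒▒@▒▒▒▓
··█▓▓▒░▓≈
··▒▓≈▒▓█▒
··▒▒░▒█▒▒
··░▓▒▒▒▒░

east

····▓▒▓▒▒
···▓░▒▒▒▒
·≈░▒▓≈░≈█
·▒░▒▒░░≈▓
·▒▒▒@▒▒▓▒
·█▓▓▒░▓≈▓
·▒▓≈▒▓█▒▓
·▒▒░▒█▒▒▒
·░▓▒▒▒▒░·

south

···▓░▒▒▒▒
·≈░▒▓≈░≈█
·▒░▒▒░░≈▓
·▒▒▒▒▒▒▓▒
·█▓▓@░▓≈▓
·▒▓≈▒▓█▒▓
·▒▒░▒█▒▒▒
·░▓▒▒▒▒░·
·░░░░▒▒≈·

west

····▓░▒▒▒
··≈░▒▓≈░≈
··▒░▒▒░░≈
··▒▒▒▒▒▒▓
··█▓@▒░▓≈
··▒▓≈▒▓█▒
··▒▒░▒█▒▒
··░▓▒▒▒▒░
··░░░░▒▒≈

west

·····▓░▒▒
···≈░▒▓≈░
··▒▒░▒▒░░
··▒▒▒▒▒▒▒
··▒█@▓▒░▓
··░▒▓≈▒▓█
··░▒▒░▒█▒
···░▓▒▒▒▒
···░░░░▒▒

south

···≈░▒▓≈░
··▒▒░▒▒░░
··▒▒▒▒▒▒▒
··▒█▓▓▒░▓
··░▒@≈▒▓█
··░▒▒░▒█▒
··░░▓▒▒▒▒
···░░░░▒▒
···▒≈░░█▒

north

·····▓░▒▒
···≈░▒▓≈░
··▒▒░▒▒░░
··▒▒▒▒▒▒▒
··▒█@▓▒░▓
··░▒▓≈▒▓█
··░▒▒░▒█▒
··░░▓▒▒▒▒
···░░░░▒▒

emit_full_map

····▓▒▓▒▒
···▓░▒▒▒▒
·≈░▒▓≈░≈█
▒▒░▒▒░░≈▓
▒▒▒▒▒▒▒▓▒
▒█@▓▒░▓≈▓
░▒▓≈▒▓█▒▓
░▒▒░▒█▒▒▒
░░▓▒▒▒▒░·
·░░░░▒▒≈·
·▒≈░░█▒▒·
·▒▓▒░▒▓▒·


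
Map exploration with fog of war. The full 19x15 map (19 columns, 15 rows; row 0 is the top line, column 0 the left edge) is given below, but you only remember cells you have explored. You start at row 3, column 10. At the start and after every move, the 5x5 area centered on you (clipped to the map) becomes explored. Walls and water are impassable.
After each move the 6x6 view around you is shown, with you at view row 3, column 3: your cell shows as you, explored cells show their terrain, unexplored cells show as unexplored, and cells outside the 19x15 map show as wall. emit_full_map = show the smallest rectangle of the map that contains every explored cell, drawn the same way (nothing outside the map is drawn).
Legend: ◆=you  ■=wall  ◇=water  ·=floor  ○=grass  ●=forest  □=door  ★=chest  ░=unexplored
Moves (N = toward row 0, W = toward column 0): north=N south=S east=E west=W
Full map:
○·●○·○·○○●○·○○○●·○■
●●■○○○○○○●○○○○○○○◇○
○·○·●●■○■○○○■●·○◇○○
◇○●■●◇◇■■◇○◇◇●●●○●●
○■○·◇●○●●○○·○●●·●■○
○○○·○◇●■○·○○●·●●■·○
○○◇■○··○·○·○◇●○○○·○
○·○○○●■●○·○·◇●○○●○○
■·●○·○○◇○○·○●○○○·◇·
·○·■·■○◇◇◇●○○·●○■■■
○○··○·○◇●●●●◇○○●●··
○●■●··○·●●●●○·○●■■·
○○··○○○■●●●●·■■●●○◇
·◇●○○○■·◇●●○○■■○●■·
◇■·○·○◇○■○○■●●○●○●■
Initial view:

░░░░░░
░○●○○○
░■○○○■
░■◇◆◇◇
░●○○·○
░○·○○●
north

■■■■■■
░○●○·○
░○●○○○
░■○◆○■
░■◇○◇◇
░●○○·○

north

■■■■■■
■■■■■■
░○●○·○
░○●◆○○
░■○○○■
░■◇○◇◇

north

■■■■■■
■■■■■■
■■■■■■
░○●◆·○
░○●○○○
░■○○○■

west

■■■■■■
■■■■■■
■■■■■■
░○○◆○·
░○○●○○
░○■○○○

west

■■■■■■
■■■■■■
■■■■■■
░·○◆●○
░○○○●○
░■○■○○

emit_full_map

·○◆●○·○
○○○●○○○
■○■○○○■
░░■◇○◇◇
░░●○○·○
░░○·○○●

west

■■■■■■
■■■■■■
■■■■■■
░○·◆○●
░○○○○●
░●■○■○

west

■■■■■■
■■■■■■
■■■■■■
░·○◆○○
░○○○○○
░●●■○■

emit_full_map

·○◆○○●○·○
○○○○○●○○○
●●■○■○○○■
░░░░■◇○◇◇
░░░░●○○·○
░░░░○·○○●


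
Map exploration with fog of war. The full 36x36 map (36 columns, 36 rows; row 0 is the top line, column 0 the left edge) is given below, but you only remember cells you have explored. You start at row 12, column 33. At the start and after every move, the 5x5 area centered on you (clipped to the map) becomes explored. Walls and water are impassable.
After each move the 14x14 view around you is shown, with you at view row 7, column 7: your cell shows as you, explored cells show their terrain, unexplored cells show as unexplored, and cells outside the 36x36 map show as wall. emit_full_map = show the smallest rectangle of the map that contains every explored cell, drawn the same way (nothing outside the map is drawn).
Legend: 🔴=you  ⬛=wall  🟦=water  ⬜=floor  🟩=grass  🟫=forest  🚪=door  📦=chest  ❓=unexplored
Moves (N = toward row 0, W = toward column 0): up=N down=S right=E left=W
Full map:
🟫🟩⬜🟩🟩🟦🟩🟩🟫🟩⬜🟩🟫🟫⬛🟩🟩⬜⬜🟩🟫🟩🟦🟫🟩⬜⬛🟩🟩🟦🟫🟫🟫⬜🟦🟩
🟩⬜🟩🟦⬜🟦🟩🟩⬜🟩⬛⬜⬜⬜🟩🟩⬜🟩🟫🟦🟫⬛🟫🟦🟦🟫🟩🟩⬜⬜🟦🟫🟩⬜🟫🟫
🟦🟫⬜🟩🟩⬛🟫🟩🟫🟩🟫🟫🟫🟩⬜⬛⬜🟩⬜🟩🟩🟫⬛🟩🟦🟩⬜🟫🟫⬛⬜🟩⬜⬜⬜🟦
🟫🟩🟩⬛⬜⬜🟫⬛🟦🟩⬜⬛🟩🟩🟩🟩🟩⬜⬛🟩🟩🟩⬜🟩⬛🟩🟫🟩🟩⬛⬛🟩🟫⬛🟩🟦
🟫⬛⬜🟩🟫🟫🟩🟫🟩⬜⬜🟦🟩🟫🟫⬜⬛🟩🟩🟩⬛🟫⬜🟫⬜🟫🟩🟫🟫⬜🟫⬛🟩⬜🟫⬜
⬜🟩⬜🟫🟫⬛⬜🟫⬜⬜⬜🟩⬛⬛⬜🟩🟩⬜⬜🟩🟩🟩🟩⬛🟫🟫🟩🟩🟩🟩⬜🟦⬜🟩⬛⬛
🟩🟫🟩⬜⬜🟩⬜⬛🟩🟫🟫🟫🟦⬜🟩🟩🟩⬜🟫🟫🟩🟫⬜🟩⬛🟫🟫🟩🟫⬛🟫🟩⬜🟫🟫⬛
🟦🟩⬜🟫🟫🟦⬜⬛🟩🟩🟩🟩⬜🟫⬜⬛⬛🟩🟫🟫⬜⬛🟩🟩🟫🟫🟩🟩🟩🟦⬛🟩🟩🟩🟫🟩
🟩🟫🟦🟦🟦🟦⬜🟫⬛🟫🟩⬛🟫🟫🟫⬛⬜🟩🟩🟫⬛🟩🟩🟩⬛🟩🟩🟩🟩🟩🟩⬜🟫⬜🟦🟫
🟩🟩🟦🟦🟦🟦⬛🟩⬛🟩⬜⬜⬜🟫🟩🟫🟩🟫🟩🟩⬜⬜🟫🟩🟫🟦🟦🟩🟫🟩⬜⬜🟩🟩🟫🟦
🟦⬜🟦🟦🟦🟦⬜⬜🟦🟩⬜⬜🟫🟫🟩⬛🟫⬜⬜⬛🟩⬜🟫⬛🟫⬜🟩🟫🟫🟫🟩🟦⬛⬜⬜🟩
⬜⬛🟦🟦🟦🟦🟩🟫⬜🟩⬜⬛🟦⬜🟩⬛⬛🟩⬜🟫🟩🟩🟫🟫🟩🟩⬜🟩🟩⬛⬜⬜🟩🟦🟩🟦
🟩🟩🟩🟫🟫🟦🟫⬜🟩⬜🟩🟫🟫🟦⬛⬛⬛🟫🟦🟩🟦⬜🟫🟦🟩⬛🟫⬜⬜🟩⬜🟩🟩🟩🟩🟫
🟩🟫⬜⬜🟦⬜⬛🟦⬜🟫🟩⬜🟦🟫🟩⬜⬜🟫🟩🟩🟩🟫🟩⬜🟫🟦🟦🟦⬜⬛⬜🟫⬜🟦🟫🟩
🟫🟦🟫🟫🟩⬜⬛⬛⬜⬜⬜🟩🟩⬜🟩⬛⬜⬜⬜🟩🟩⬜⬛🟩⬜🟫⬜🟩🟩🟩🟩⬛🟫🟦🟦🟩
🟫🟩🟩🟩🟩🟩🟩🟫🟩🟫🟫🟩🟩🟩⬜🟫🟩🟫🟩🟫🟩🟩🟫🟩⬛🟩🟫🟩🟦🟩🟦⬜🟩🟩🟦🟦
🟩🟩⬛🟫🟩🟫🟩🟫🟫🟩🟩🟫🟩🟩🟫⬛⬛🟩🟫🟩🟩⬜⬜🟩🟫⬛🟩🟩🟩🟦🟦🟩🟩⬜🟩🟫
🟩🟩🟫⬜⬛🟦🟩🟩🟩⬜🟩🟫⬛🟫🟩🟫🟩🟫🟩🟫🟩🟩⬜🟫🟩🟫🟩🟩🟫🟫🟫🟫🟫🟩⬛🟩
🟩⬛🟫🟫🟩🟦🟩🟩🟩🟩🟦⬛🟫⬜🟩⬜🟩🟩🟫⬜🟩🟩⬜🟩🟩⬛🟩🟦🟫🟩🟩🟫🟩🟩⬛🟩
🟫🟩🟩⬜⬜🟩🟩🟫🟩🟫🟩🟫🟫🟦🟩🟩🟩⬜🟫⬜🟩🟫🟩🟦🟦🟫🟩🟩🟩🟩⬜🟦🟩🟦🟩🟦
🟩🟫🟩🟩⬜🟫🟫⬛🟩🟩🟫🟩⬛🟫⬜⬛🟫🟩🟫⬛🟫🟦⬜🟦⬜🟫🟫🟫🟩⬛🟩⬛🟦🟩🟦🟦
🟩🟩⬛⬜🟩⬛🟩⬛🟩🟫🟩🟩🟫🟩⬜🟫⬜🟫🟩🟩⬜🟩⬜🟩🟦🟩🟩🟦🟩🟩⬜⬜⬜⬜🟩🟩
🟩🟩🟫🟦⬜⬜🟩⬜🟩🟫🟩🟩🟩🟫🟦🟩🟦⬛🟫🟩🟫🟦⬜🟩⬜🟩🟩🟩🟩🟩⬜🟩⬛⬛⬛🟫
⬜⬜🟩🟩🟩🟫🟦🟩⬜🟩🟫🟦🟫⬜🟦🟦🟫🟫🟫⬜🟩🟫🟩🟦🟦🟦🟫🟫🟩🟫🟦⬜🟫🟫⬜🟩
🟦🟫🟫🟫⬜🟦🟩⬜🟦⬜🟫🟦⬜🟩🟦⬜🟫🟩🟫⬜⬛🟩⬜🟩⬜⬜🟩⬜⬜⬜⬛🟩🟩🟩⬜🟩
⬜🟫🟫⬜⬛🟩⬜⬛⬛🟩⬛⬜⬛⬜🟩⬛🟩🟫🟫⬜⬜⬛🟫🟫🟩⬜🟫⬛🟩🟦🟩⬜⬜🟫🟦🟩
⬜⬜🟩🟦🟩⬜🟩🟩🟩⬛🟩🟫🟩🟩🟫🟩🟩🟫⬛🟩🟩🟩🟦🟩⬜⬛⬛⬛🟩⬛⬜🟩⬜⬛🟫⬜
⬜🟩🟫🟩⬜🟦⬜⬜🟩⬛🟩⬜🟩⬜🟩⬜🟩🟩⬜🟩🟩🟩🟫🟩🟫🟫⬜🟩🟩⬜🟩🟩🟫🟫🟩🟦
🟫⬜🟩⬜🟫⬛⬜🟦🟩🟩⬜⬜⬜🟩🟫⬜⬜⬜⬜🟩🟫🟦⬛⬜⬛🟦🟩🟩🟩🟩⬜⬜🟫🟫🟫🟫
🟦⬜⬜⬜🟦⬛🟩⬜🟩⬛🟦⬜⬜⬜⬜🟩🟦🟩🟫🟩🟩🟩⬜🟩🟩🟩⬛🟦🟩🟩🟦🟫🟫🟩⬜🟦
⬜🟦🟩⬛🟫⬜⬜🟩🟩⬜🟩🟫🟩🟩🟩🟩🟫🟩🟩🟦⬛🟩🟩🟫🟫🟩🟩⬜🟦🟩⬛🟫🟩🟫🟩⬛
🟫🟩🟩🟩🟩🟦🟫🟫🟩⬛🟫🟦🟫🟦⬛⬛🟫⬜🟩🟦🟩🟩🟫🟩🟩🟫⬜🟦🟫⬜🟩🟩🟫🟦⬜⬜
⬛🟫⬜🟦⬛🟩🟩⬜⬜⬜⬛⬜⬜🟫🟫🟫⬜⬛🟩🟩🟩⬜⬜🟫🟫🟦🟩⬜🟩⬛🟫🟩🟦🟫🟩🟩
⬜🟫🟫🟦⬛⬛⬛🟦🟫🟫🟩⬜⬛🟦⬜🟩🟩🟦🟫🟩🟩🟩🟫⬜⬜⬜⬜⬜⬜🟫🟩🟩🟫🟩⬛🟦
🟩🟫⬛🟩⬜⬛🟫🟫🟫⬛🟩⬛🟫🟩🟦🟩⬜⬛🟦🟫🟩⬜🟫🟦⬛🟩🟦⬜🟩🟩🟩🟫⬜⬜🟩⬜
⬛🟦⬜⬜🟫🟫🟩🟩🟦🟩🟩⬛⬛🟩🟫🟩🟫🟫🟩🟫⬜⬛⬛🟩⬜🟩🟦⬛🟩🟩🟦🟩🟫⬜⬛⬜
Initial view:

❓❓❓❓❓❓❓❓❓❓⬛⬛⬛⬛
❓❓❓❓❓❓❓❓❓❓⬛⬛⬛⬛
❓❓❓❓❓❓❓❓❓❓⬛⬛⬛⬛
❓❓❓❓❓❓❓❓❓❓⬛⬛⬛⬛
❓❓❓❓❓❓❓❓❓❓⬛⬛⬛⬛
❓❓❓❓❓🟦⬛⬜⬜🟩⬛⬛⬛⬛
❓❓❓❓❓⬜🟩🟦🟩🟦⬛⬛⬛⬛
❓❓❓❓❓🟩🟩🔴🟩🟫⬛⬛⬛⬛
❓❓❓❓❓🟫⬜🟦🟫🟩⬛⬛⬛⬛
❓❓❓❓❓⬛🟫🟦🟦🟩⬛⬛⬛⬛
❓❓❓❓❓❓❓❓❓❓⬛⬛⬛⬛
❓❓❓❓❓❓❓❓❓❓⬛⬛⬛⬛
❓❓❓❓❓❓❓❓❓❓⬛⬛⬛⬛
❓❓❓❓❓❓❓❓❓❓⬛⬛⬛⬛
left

❓❓❓❓❓❓❓❓❓❓❓⬛⬛⬛
❓❓❓❓❓❓❓❓❓❓❓⬛⬛⬛
❓❓❓❓❓❓❓❓❓❓❓⬛⬛⬛
❓❓❓❓❓❓❓❓❓❓❓⬛⬛⬛
❓❓❓❓❓❓❓❓❓❓❓⬛⬛⬛
❓❓❓❓❓🟩🟦⬛⬜⬜🟩⬛⬛⬛
❓❓❓❓❓⬜⬜🟩🟦🟩🟦⬛⬛⬛
❓❓❓❓❓⬜🟩🔴🟩🟩🟫⬛⬛⬛
❓❓❓❓❓⬜🟫⬜🟦🟫🟩⬛⬛⬛
❓❓❓❓❓🟩⬛🟫🟦🟦🟩⬛⬛⬛
❓❓❓❓❓❓❓❓❓❓❓⬛⬛⬛
❓❓❓❓❓❓❓❓❓❓❓⬛⬛⬛
❓❓❓❓❓❓❓❓❓❓❓⬛⬛⬛
❓❓❓❓❓❓❓❓❓❓❓⬛⬛⬛

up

❓❓❓❓❓❓❓❓❓❓❓⬛⬛⬛
❓❓❓❓❓❓❓❓❓❓❓⬛⬛⬛
❓❓❓❓❓❓❓❓❓❓❓⬛⬛⬛
❓❓❓❓❓❓❓❓❓❓❓⬛⬛⬛
❓❓❓❓❓❓❓❓❓❓❓⬛⬛⬛
❓❓❓❓❓⬜⬜🟩🟩🟫❓⬛⬛⬛
❓❓❓❓❓🟩🟦⬛⬜⬜🟩⬛⬛⬛
❓❓❓❓❓⬜⬜🔴🟦🟩🟦⬛⬛⬛
❓❓❓❓❓⬜🟩🟩🟩🟩🟫⬛⬛⬛
❓❓❓❓❓⬜🟫⬜🟦🟫🟩⬛⬛⬛
❓❓❓❓❓🟩⬛🟫🟦🟦🟩⬛⬛⬛
❓❓❓❓❓❓❓❓❓❓❓⬛⬛⬛
❓❓❓❓❓❓❓❓❓❓❓⬛⬛⬛
❓❓❓❓❓❓❓❓❓❓❓⬛⬛⬛

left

❓❓❓❓❓❓❓❓❓❓❓❓⬛⬛
❓❓❓❓❓❓❓❓❓❓❓❓⬛⬛
❓❓❓❓❓❓❓❓❓❓❓❓⬛⬛
❓❓❓❓❓❓❓❓❓❓❓❓⬛⬛
❓❓❓❓❓❓❓❓❓❓❓❓⬛⬛
❓❓❓❓❓🟩⬜⬜🟩🟩🟫❓⬛⬛
❓❓❓❓❓🟫🟩🟦⬛⬜⬜🟩⬛⬛
❓❓❓❓❓⬛⬜🔴🟩🟦🟩🟦⬛⬛
❓❓❓❓❓🟩⬜🟩🟩🟩🟩🟫⬛⬛
❓❓❓❓❓⬛⬜🟫⬜🟦🟫🟩⬛⬛
❓❓❓❓❓❓🟩⬛🟫🟦🟦🟩⬛⬛
❓❓❓❓❓❓❓❓❓❓❓❓⬛⬛
❓❓❓❓❓❓❓❓❓❓❓❓⬛⬛
❓❓❓❓❓❓❓❓❓❓❓❓⬛⬛

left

❓❓❓❓❓❓❓❓❓❓❓❓❓⬛
❓❓❓❓❓❓❓❓❓❓❓❓❓⬛
❓❓❓❓❓❓❓❓❓❓❓❓❓⬛
❓❓❓❓❓❓❓❓❓❓❓❓❓⬛
❓❓❓❓❓❓❓❓❓❓❓❓❓⬛
❓❓❓❓❓🟫🟩⬜⬜🟩🟩🟫❓⬛
❓❓❓❓❓🟫🟫🟩🟦⬛⬜⬜🟩⬛
❓❓❓❓❓🟩⬛🔴⬜🟩🟦🟩🟦⬛
❓❓❓❓❓⬜🟩⬜🟩🟩🟩🟩🟫⬛
❓❓❓❓❓⬜⬛⬜🟫⬜🟦🟫🟩⬛
❓❓❓❓❓❓❓🟩⬛🟫🟦🟦🟩⬛
❓❓❓❓❓❓❓❓❓❓❓❓❓⬛
❓❓❓❓❓❓❓❓❓❓❓❓❓⬛
❓❓❓❓❓❓❓❓❓❓❓❓❓⬛

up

❓❓❓❓❓❓❓❓❓❓❓❓❓⬛
❓❓❓❓❓❓❓❓❓❓❓❓❓⬛
❓❓❓❓❓❓❓❓❓❓❓❓❓⬛
❓❓❓❓❓❓❓❓❓❓❓❓❓⬛
❓❓❓❓❓❓❓❓❓❓❓❓❓⬛
❓❓❓❓❓🟩🟩🟩⬜🟫❓❓❓⬛
❓❓❓❓❓🟫🟩⬜⬜🟩🟩🟫❓⬛
❓❓❓❓❓🟫🟫🔴🟦⬛⬜⬜🟩⬛
❓❓❓❓❓🟩⬛⬜⬜🟩🟦🟩🟦⬛
❓❓❓❓❓⬜🟩⬜🟩🟩🟩🟩🟫⬛
❓❓❓❓❓⬜⬛⬜🟫⬜🟦🟫🟩⬛
❓❓❓❓❓❓❓🟩⬛🟫🟦🟦🟩⬛
❓❓❓❓❓❓❓❓❓❓❓❓❓⬛
❓❓❓❓❓❓❓❓❓❓❓❓❓⬛

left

❓❓❓❓❓❓❓❓❓❓❓❓❓❓
❓❓❓❓❓❓❓❓❓❓❓❓❓❓
❓❓❓❓❓❓❓❓❓❓❓❓❓❓
❓❓❓❓❓❓❓❓❓❓❓❓❓❓
❓❓❓❓❓❓❓❓❓❓❓❓❓❓
❓❓❓❓❓🟩🟩🟩🟩⬜🟫❓❓❓
❓❓❓❓❓🟩🟫🟩⬜⬜🟩🟩🟫❓
❓❓❓❓❓🟫🟫🔴🟩🟦⬛⬜⬜🟩
❓❓❓❓❓🟩🟩⬛⬜⬜🟩🟦🟩🟦
❓❓❓❓❓⬜⬜🟩⬜🟩🟩🟩🟩🟫
❓❓❓❓❓❓⬜⬛⬜🟫⬜🟦🟫🟩
❓❓❓❓❓❓❓❓🟩⬛🟫🟦🟦🟩
❓❓❓❓❓❓❓❓❓❓❓❓❓❓
❓❓❓❓❓❓❓❓❓❓❓❓❓❓

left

❓❓❓❓❓❓❓❓❓❓❓❓❓❓
❓❓❓❓❓❓❓❓❓❓❓❓❓❓
❓❓❓❓❓❓❓❓❓❓❓❓❓❓
❓❓❓❓❓❓❓❓❓❓❓❓❓❓
❓❓❓❓❓❓❓❓❓❓❓❓❓❓
❓❓❓❓❓🟩🟩🟩🟩🟩⬜🟫❓❓
❓❓❓❓❓🟦🟩🟫🟩⬜⬜🟩🟩🟫
❓❓❓❓❓🟩🟫🔴🟫🟩🟦⬛⬜⬜
❓❓❓❓❓⬜🟩🟩⬛⬜⬜🟩🟦🟩
❓❓❓❓❓🟫⬜⬜🟩⬜🟩🟩🟩🟩
❓❓❓❓❓❓❓⬜⬛⬜🟫⬜🟦🟫
❓❓❓❓❓❓❓❓❓🟩⬛🟫🟦🟦
❓❓❓❓❓❓❓❓❓❓❓❓❓❓
❓❓❓❓❓❓❓❓❓❓❓❓❓❓

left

❓❓❓❓❓❓❓❓❓❓❓❓❓❓
❓❓❓❓❓❓❓❓❓❓❓❓❓❓
❓❓❓❓❓❓❓❓❓❓❓❓❓❓
❓❓❓❓❓❓❓❓❓❓❓❓❓❓
❓❓❓❓❓❓❓❓❓❓❓❓❓❓
❓❓❓❓❓🟩🟩🟩🟩🟩🟩⬜🟫❓
❓❓❓❓❓🟦🟦🟩🟫🟩⬜⬜🟩🟩
❓❓❓❓❓⬜🟩🔴🟫🟫🟩🟦⬛⬜
❓❓❓❓❓🟩⬜🟩🟩⬛⬜⬜🟩🟦
❓❓❓❓❓⬛🟫⬜⬜🟩⬜🟩🟩🟩
❓❓❓❓❓❓❓❓⬜⬛⬜🟫⬜🟦
❓❓❓❓❓❓❓❓❓❓🟩⬛🟫🟦
❓❓❓❓❓❓❓❓❓❓❓❓❓❓
❓❓❓❓❓❓❓❓❓❓❓❓❓❓

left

❓❓❓❓❓❓❓❓❓❓❓❓❓❓
❓❓❓❓❓❓❓❓❓❓❓❓❓❓
❓❓❓❓❓❓❓❓❓❓❓❓❓❓
❓❓❓❓❓❓❓❓❓❓❓❓❓❓
❓❓❓❓❓❓❓❓❓❓❓❓❓❓
❓❓❓❓❓⬛🟩🟩🟩🟩🟩🟩⬜🟫
❓❓❓❓❓🟫🟦🟦🟩🟫🟩⬜⬜🟩
❓❓❓❓❓🟫⬜🔴🟫🟫🟫🟩🟦⬛
❓❓❓❓❓🟩🟩⬜🟩🟩⬛⬜⬜🟩
❓❓❓❓❓🟩⬛🟫⬜⬜🟩⬜🟩🟩
❓❓❓❓❓❓❓❓❓⬜⬛⬜🟫⬜
❓❓❓❓❓❓❓❓❓❓❓🟩⬛🟫
❓❓❓❓❓❓❓❓❓❓❓❓❓❓
❓❓❓❓❓❓❓❓❓❓❓❓❓❓

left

❓❓❓❓❓❓❓❓❓❓❓❓❓❓
❓❓❓❓❓❓❓❓❓❓❓❓❓❓
❓❓❓❓❓❓❓❓❓❓❓❓❓❓
❓❓❓❓❓❓❓❓❓❓❓❓❓❓
❓❓❓❓❓❓❓❓❓❓❓❓❓❓
❓❓❓❓❓🟩⬛🟩🟩🟩🟩🟩🟩⬜
❓❓❓❓❓🟩🟫🟦🟦🟩🟫🟩⬜⬜
❓❓❓❓❓⬛🟫🔴🟩🟫🟫🟫🟩🟦
❓❓❓❓❓🟫🟩🟩⬜🟩🟩⬛⬜⬜
❓❓❓❓❓🟦🟩⬛🟫⬜⬜🟩⬜🟩
❓❓❓❓❓❓❓❓❓❓⬜⬛⬜🟫
❓❓❓❓❓❓❓❓❓❓❓❓🟩⬛
❓❓❓❓❓❓❓❓❓❓❓❓❓❓
❓❓❓❓❓❓❓❓❓❓❓❓❓❓

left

❓❓❓❓❓❓❓❓❓❓❓❓❓❓
❓❓❓❓❓❓❓❓❓❓❓❓❓❓
❓❓❓❓❓❓❓❓❓❓❓❓❓❓
❓❓❓❓❓❓❓❓❓❓❓❓❓❓
❓❓❓❓❓❓❓❓❓❓❓❓❓❓
❓❓❓❓❓🟩🟩⬛🟩🟩🟩🟩🟩🟩
❓❓❓❓❓🟫🟩🟫🟦🟦🟩🟫🟩⬜
❓❓❓❓❓🟫⬛🔴⬜🟩🟫🟫🟫🟩
❓❓❓❓❓🟫🟫🟩🟩⬜🟩🟩⬛⬜
❓❓❓❓❓🟫🟦🟩⬛🟫⬜⬜🟩⬜
❓❓❓❓❓❓❓❓❓❓❓⬜⬛⬜
❓❓❓❓❓❓❓❓❓❓❓❓❓🟩
❓❓❓❓❓❓❓❓❓❓❓❓❓❓
❓❓❓❓❓❓❓❓❓❓❓❓❓❓

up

❓❓❓❓❓❓❓❓❓❓❓❓❓❓
❓❓❓❓❓❓❓❓❓❓❓❓❓❓
❓❓❓❓❓❓❓❓❓❓❓❓❓❓
❓❓❓❓❓❓❓❓❓❓❓❓❓❓
❓❓❓❓❓❓❓❓❓❓❓❓❓❓
❓❓❓❓❓🟩🟩🟫🟫🟩❓❓❓❓
❓❓❓❓❓🟩🟩⬛🟩🟩🟩🟩🟩🟩
❓❓❓❓❓🟫🟩🔴🟦🟦🟩🟫🟩⬜
❓❓❓❓❓🟫⬛🟫⬜🟩🟫🟫🟫🟩
❓❓❓❓❓🟫🟫🟩🟩⬜🟩🟩⬛⬜
❓❓❓❓❓🟫🟦🟩⬛🟫⬜⬜🟩⬜
❓❓❓❓❓❓❓❓❓❓❓⬜⬛⬜
❓❓❓❓❓❓❓❓❓❓❓❓❓🟩
❓❓❓❓❓❓❓❓❓❓❓❓❓❓

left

❓❓❓❓❓❓❓❓❓❓❓❓❓❓
❓❓❓❓❓❓❓❓❓❓❓❓❓❓
❓❓❓❓❓❓❓❓❓❓❓❓❓❓
❓❓❓❓❓❓❓❓❓❓❓❓❓❓
❓❓❓❓❓❓❓❓❓❓❓❓❓❓
❓❓❓❓❓⬛🟩🟩🟫🟫🟩❓❓❓
❓❓❓❓❓🟩🟩🟩⬛🟩🟩🟩🟩🟩
❓❓❓❓❓⬜🟫🔴🟫🟦🟦🟩🟫🟩
❓❓❓❓❓⬜🟫⬛🟫⬜🟩🟫🟫🟫
❓❓❓❓❓🟩🟫🟫🟩🟩⬜🟩🟩⬛
❓❓❓❓❓❓🟫🟦🟩⬛🟫⬜⬜🟩
❓❓❓❓❓❓❓❓❓❓❓❓⬜⬛
❓❓❓❓❓❓❓❓❓❓❓❓❓❓
❓❓❓❓❓❓❓❓❓❓❓❓❓❓

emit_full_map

⬛🟩🟩🟫🟫🟩❓❓❓❓❓❓❓❓❓
🟩🟩🟩⬛🟩🟩🟩🟩🟩🟩⬜🟫❓❓❓
⬜🟫🔴🟫🟦🟦🟩🟫🟩⬜⬜🟩🟩🟫❓
⬜🟫⬛🟫⬜🟩🟫🟫🟫🟩🟦⬛⬜⬜🟩
🟩🟫🟫🟩🟩⬜🟩🟩⬛⬜⬜🟩🟦🟩🟦
❓🟫🟦🟩⬛🟫⬜⬜🟩⬜🟩🟩🟩🟩🟫
❓❓❓❓❓❓❓⬜⬛⬜🟫⬜🟦🟫🟩
❓❓❓❓❓❓❓❓❓🟩⬛🟫🟦🟦🟩

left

❓❓❓❓❓❓❓❓❓❓❓❓❓❓
❓❓❓❓❓❓❓❓❓❓❓❓❓❓
❓❓❓❓❓❓❓❓❓❓❓❓❓❓
❓❓❓❓❓❓❓❓❓❓❓❓❓❓
❓❓❓❓❓❓❓❓❓❓❓❓❓❓
❓❓❓❓❓⬜⬛🟩🟩🟫🟫🟩❓❓
❓❓❓❓❓⬛🟩🟩🟩⬛🟩🟩🟩🟩
❓❓❓❓❓⬜⬜🔴🟩🟫🟦🟦🟩🟫
❓❓❓❓❓🟩⬜🟫⬛🟫⬜🟩🟫🟫
❓❓❓❓❓🟩🟩🟫🟫🟩🟩⬜🟩🟩
❓❓❓❓❓❓❓🟫🟦🟩⬛🟫⬜⬜
❓❓❓❓❓❓❓❓❓❓❓❓❓⬜
❓❓❓❓❓❓❓❓❓❓❓❓❓❓
❓❓❓❓❓❓❓❓❓❓❓❓❓❓

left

❓❓❓❓❓❓❓❓❓❓❓❓❓❓
❓❓❓❓❓❓❓❓❓❓❓❓❓❓
❓❓❓❓❓❓❓❓❓❓❓❓❓❓
❓❓❓❓❓❓❓❓❓❓❓❓❓❓
❓❓❓❓❓❓❓❓❓❓❓❓❓❓
❓❓❓❓❓🟫⬜⬛🟩🟩🟫🟫🟩❓
❓❓❓❓❓🟫⬛🟩🟩🟩⬛🟩🟩🟩
❓❓❓❓❓🟩⬜🔴🟫🟩🟫🟦🟦🟩
❓❓❓❓❓⬛🟩⬜🟫⬛🟫⬜🟩🟫
❓❓❓❓❓🟫🟩🟩🟫🟫🟩🟩⬜🟩
❓❓❓❓❓❓❓❓🟫🟦🟩⬛🟫⬜
❓❓❓❓❓❓❓❓❓❓❓❓❓❓
❓❓❓❓❓❓❓❓❓❓❓❓❓❓
❓❓❓❓❓❓❓❓❓❓❓❓❓❓

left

❓❓❓❓❓❓❓❓❓❓❓❓❓❓
❓❓❓❓❓❓❓❓❓❓❓❓❓❓
❓❓❓❓❓❓❓❓❓❓❓❓❓❓
❓❓❓❓❓❓❓❓❓❓❓❓❓❓
❓❓❓❓❓❓❓❓❓❓❓❓❓❓
❓❓❓❓❓🟫🟫⬜⬛🟩🟩🟫🟫🟩
❓❓❓❓❓🟩🟫⬛🟩🟩🟩⬛🟩🟩
❓❓❓❓❓🟩🟩🔴⬜🟫🟩🟫🟦🟦
❓❓❓❓❓⬜⬛🟩⬜🟫⬛🟫⬜🟩
❓❓❓❓❓⬜🟫🟩🟩🟫🟫🟩🟩⬜
❓❓❓❓❓❓❓❓❓🟫🟦🟩⬛🟫
❓❓❓❓❓❓❓❓❓❓❓❓❓❓
❓❓❓❓❓❓❓❓❓❓❓❓❓❓
❓❓❓❓❓❓❓❓❓❓❓❓❓❓

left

❓❓❓❓❓❓❓❓❓❓❓❓❓❓
❓❓❓❓❓❓❓❓❓❓❓❓❓❓
❓❓❓❓❓❓❓❓❓❓❓❓❓❓
❓❓❓❓❓❓❓❓❓❓❓❓❓❓
❓❓❓❓❓❓❓❓❓❓❓❓❓❓
❓❓❓❓❓🟩🟫🟫⬜⬛🟩🟩🟫🟫
❓❓❓❓❓🟩🟩🟫⬛🟩🟩🟩⬛🟩
❓❓❓❓❓🟫🟩🔴⬜⬜🟫🟩🟫🟦
❓❓❓❓❓⬜⬜⬛🟩⬜🟫⬛🟫⬜
❓❓❓❓❓🟩⬜🟫🟩🟩🟫🟫🟩🟩
❓❓❓❓❓❓❓❓❓❓🟫🟦🟩⬛
❓❓❓❓❓❓❓❓❓❓❓❓❓❓
❓❓❓❓❓❓❓❓❓❓❓❓❓❓
❓❓❓❓❓❓❓❓❓❓❓❓❓❓

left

❓❓❓❓❓❓❓❓❓❓❓❓❓❓
❓❓❓❓❓❓❓❓❓❓❓❓❓❓
❓❓❓❓❓❓❓❓❓❓❓❓❓❓
❓❓❓❓❓❓❓❓❓❓❓❓❓❓
❓❓❓❓❓❓❓❓❓❓❓❓❓❓
❓❓❓❓❓⬛🟩🟫🟫⬜⬛🟩🟩🟫
❓❓❓❓❓⬜🟩🟩🟫⬛🟩🟩🟩⬛
❓❓❓❓❓🟩🟫🔴🟩⬜⬜🟫🟩🟫
❓❓❓❓❓🟫⬜⬜⬛🟩⬜🟫⬛🟫
❓❓❓❓❓⬛🟩⬜🟫🟩🟩🟫🟫🟩
❓❓❓❓❓❓❓❓❓❓❓🟫🟦🟩
❓❓❓❓❓❓❓❓❓❓❓❓❓❓
❓❓❓❓❓❓❓❓❓❓❓❓❓❓
❓❓❓❓❓❓❓❓❓❓❓❓❓❓

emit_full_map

⬛🟩🟫🟫⬜⬛🟩🟩🟫🟫🟩❓❓❓❓❓❓❓❓❓
⬜🟩🟩🟫⬛🟩🟩🟩⬛🟩🟩🟩🟩🟩🟩⬜🟫❓❓❓
🟩🟫🔴🟩⬜⬜🟫🟩🟫🟦🟦🟩🟫🟩⬜⬜🟩🟩🟫❓
🟫⬜⬜⬛🟩⬜🟫⬛🟫⬜🟩🟫🟫🟫🟩🟦⬛⬜⬜🟩
⬛🟩⬜🟫🟩🟩🟫🟫🟩🟩⬜🟩🟩⬛⬜⬜🟩🟦🟩🟦
❓❓❓❓❓❓🟫🟦🟩⬛🟫⬜⬜🟩⬜🟩🟩🟩🟩🟫
❓❓❓❓❓❓❓❓❓❓❓❓⬜⬛⬜🟫⬜🟦🟫🟩
❓❓❓❓❓❓❓❓❓❓❓❓❓❓🟩⬛🟫🟦🟦🟩


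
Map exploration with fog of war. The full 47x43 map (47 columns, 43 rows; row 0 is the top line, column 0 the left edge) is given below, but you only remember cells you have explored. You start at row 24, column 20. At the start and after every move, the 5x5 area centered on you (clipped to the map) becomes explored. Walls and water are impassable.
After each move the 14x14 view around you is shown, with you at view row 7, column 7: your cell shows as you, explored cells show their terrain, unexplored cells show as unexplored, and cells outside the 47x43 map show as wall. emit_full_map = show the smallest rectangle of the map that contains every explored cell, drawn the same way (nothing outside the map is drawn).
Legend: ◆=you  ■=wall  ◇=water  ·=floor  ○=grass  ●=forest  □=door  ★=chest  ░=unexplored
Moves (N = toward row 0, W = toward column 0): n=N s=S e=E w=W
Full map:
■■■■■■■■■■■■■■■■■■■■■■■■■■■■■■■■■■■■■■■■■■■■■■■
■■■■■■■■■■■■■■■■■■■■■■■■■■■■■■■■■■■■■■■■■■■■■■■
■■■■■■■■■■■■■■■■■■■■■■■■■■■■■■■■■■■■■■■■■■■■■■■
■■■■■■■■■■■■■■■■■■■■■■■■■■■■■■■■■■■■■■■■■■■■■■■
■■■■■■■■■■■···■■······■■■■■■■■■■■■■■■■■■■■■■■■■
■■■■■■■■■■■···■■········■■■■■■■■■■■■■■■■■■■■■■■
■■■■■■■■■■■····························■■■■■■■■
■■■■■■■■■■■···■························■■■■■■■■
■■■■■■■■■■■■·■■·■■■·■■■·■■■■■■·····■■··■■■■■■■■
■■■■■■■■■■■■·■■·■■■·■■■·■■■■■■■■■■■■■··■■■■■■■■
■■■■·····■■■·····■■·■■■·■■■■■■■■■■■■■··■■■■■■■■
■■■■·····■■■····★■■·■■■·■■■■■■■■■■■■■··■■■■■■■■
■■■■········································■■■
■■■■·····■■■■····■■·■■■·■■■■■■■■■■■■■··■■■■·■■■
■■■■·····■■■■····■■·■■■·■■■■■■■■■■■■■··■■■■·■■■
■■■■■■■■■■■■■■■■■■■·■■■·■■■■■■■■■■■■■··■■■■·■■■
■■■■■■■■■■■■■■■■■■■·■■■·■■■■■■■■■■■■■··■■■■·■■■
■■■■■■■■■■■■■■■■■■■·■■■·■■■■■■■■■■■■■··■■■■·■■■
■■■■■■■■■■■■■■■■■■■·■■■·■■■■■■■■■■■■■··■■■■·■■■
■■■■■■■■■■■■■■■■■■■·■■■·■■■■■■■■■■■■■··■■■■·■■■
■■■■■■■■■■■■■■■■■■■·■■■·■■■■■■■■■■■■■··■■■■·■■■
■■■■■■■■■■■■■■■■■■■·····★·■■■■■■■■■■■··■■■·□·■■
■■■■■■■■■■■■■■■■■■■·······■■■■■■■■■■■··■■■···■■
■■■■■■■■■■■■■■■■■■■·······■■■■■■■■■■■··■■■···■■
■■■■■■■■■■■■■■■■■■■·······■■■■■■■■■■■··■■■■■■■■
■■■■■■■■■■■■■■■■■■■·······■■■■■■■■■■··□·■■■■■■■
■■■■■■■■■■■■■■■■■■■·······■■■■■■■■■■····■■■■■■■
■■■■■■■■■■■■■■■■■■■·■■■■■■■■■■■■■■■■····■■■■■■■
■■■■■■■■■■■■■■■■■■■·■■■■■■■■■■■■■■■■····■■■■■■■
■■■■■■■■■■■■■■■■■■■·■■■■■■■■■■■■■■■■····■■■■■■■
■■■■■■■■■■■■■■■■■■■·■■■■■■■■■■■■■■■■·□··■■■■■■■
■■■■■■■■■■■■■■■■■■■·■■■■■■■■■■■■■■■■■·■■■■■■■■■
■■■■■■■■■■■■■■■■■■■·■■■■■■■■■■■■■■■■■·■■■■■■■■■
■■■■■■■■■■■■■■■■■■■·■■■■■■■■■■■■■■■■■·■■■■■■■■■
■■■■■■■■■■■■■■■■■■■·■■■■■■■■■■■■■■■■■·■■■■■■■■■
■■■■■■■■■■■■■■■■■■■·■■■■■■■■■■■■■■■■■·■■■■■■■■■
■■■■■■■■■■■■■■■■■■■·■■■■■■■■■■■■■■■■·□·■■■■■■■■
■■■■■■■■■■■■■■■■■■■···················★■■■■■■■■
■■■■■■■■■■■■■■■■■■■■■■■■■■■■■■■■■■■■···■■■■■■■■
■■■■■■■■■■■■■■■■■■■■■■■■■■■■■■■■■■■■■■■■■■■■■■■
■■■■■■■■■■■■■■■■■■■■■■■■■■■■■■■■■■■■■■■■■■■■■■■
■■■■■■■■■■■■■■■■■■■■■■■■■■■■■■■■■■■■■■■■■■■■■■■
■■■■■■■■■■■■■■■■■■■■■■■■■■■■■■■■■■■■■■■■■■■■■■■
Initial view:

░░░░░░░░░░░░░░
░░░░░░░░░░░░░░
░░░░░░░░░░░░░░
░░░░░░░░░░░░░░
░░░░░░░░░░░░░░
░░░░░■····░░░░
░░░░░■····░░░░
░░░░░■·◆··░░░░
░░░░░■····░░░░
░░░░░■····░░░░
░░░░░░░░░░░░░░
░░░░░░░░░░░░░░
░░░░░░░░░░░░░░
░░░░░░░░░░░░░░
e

░░░░░░░░░░░░░░
░░░░░░░░░░░░░░
░░░░░░░░░░░░░░
░░░░░░░░░░░░░░
░░░░░░░░░░░░░░
░░░░■·····░░░░
░░░░■·····░░░░
░░░░■··◆··░░░░
░░░░■·····░░░░
░░░░■·····░░░░
░░░░░░░░░░░░░░
░░░░░░░░░░░░░░
░░░░░░░░░░░░░░
░░░░░░░░░░░░░░

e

░░░░░░░░░░░░░░
░░░░░░░░░░░░░░
░░░░░░░░░░░░░░
░░░░░░░░░░░░░░
░░░░░░░░░░░░░░
░░░■······░░░░
░░░■······░░░░
░░░■···◆··░░░░
░░░■······░░░░
░░░■······░░░░
░░░░░░░░░░░░░░
░░░░░░░░░░░░░░
░░░░░░░░░░░░░░
░░░░░░░░░░░░░░

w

░░░░░░░░░░░░░░
░░░░░░░░░░░░░░
░░░░░░░░░░░░░░
░░░░░░░░░░░░░░
░░░░░░░░░░░░░░
░░░░■······░░░
░░░░■······░░░
░░░░■··◆···░░░
░░░░■······░░░
░░░░■······░░░
░░░░░░░░░░░░░░
░░░░░░░░░░░░░░
░░░░░░░░░░░░░░
░░░░░░░░░░░░░░

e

░░░░░░░░░░░░░░
░░░░░░░░░░░░░░
░░░░░░░░░░░░░░
░░░░░░░░░░░░░░
░░░░░░░░░░░░░░
░░░■······░░░░
░░░■······░░░░
░░░■···◆··░░░░
░░░■······░░░░
░░░■······░░░░
░░░░░░░░░░░░░░
░░░░░░░░░░░░░░
░░░░░░░░░░░░░░
░░░░░░░░░░░░░░

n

░░░░░░░░░░░░░░
░░░░░░░░░░░░░░
░░░░░░░░░░░░░░
░░░░░░░░░░░░░░
░░░░░░░░░░░░░░
░░░░░····★░░░░
░░░■······░░░░
░░░■···◆··░░░░
░░░■······░░░░
░░░■······░░░░
░░░■······░░░░
░░░░░░░░░░░░░░
░░░░░░░░░░░░░░
░░░░░░░░░░░░░░

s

░░░░░░░░░░░░░░
░░░░░░░░░░░░░░
░░░░░░░░░░░░░░
░░░░░░░░░░░░░░
░░░░░····★░░░░
░░░■······░░░░
░░░■······░░░░
░░░■···◆··░░░░
░░░■······░░░░
░░░■······░░░░
░░░░░░░░░░░░░░
░░░░░░░░░░░░░░
░░░░░░░░░░░░░░
░░░░░░░░░░░░░░

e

░░░░░░░░░░░░░░
░░░░░░░░░░░░░░
░░░░░░░░░░░░░░
░░░░░░░░░░░░░░
░░░░····★░░░░░
░░■·······░░░░
░░■·······░░░░
░░■····◆··░░░░
░░■·······░░░░
░░■·······░░░░
░░░░░░░░░░░░░░
░░░░░░░░░░░░░░
░░░░░░░░░░░░░░
░░░░░░░░░░░░░░

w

░░░░░░░░░░░░░░
░░░░░░░░░░░░░░
░░░░░░░░░░░░░░
░░░░░░░░░░░░░░
░░░░░····★░░░░
░░░■·······░░░
░░░■·······░░░
░░░■···◆···░░░
░░░■·······░░░
░░░■·······░░░
░░░░░░░░░░░░░░
░░░░░░░░░░░░░░
░░░░░░░░░░░░░░
░░░░░░░░░░░░░░

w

░░░░░░░░░░░░░░
░░░░░░░░░░░░░░
░░░░░░░░░░░░░░
░░░░░░░░░░░░░░
░░░░░░····★░░░
░░░░■·······░░
░░░░■·······░░
░░░░■··◆····░░
░░░░■·······░░
░░░░■·······░░
░░░░░░░░░░░░░░
░░░░░░░░░░░░░░
░░░░░░░░░░░░░░
░░░░░░░░░░░░░░

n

░░░░░░░░░░░░░░
░░░░░░░░░░░░░░
░░░░░░░░░░░░░░
░░░░░░░░░░░░░░
░░░░░░░░░░░░░░
░░░░░·····★░░░
░░░░■·······░░
░░░░■··◆····░░
░░░░■·······░░
░░░░■·······░░
░░░░■·······░░
░░░░░░░░░░░░░░
░░░░░░░░░░░░░░
░░░░░░░░░░░░░░

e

░░░░░░░░░░░░░░
░░░░░░░░░░░░░░
░░░░░░░░░░░░░░
░░░░░░░░░░░░░░
░░░░░░░░░░░░░░
░░░░·····★░░░░
░░░■·······░░░
░░░■···◆···░░░
░░░■·······░░░
░░░■·······░░░
░░░■·······░░░
░░░░░░░░░░░░░░
░░░░░░░░░░░░░░
░░░░░░░░░░░░░░

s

░░░░░░░░░░░░░░
░░░░░░░░░░░░░░
░░░░░░░░░░░░░░
░░░░░░░░░░░░░░
░░░░·····★░░░░
░░░■·······░░░
░░░■·······░░░
░░░■···◆···░░░
░░░■·······░░░
░░░■·······░░░
░░░░░░░░░░░░░░
░░░░░░░░░░░░░░
░░░░░░░░░░░░░░
░░░░░░░░░░░░░░

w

░░░░░░░░░░░░░░
░░░░░░░░░░░░░░
░░░░░░░░░░░░░░
░░░░░░░░░░░░░░
░░░░░·····★░░░
░░░░■·······░░
░░░░■·······░░
░░░░■··◆····░░
░░░░■·······░░
░░░░■·······░░
░░░░░░░░░░░░░░
░░░░░░░░░░░░░░
░░░░░░░░░░░░░░
░░░░░░░░░░░░░░

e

░░░░░░░░░░░░░░
░░░░░░░░░░░░░░
░░░░░░░░░░░░░░
░░░░░░░░░░░░░░
░░░░·····★░░░░
░░░■·······░░░
░░░■·······░░░
░░░■···◆···░░░
░░░■·······░░░
░░░■·······░░░
░░░░░░░░░░░░░░
░░░░░░░░░░░░░░
░░░░░░░░░░░░░░
░░░░░░░░░░░░░░

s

░░░░░░░░░░░░░░
░░░░░░░░░░░░░░
░░░░░░░░░░░░░░
░░░░·····★░░░░
░░░■·······░░░
░░░■·······░░░
░░░■·······░░░
░░░■···◆···░░░
░░░■·······░░░
░░░░░■■■■■░░░░
░░░░░░░░░░░░░░
░░░░░░░░░░░░░░
░░░░░░░░░░░░░░
░░░░░░░░░░░░░░

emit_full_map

░·····★░
■·······
■·······
■·······
■···◆···
■·······
░░■■■■■░
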